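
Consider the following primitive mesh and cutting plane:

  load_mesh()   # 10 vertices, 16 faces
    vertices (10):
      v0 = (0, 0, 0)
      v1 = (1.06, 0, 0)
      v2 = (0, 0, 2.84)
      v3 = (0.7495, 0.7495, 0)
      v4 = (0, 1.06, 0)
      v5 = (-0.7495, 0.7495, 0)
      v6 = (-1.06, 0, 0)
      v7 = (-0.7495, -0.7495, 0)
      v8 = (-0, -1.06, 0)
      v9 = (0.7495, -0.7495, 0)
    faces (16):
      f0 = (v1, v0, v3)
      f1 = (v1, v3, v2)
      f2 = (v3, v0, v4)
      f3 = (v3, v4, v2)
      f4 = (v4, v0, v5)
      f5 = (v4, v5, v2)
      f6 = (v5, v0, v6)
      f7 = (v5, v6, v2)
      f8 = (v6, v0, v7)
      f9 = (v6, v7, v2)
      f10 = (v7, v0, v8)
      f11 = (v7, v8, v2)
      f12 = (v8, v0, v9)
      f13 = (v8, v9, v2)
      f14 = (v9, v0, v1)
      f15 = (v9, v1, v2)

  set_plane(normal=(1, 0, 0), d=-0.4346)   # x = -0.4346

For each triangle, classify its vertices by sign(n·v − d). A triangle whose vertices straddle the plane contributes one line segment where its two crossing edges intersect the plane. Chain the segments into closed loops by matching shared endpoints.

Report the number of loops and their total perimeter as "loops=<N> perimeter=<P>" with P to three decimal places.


Straddling triangles (8 of 16):
  (v4,v0,v5) [++-] → (-0.4346, 0.4346, 0)–(-0.4346, 0.879956, 0)  len=0.4454
  (v4,v5,v2) [+-+] → (-0.4346, 0.879956, 0)–(-0.4346, 0.4346, 1.19322)  len=1.2736
  (v5,v0,v6) [-+-] → (-0.4346, 0.4346, 0)–(-0.4346, 0, 0)  len=0.4346
  (v5,v6,v2) [--+] → (-0.4346, 0, 1.6756)–(-0.4346, 0.4346, 1.19322)  len=0.6493
  (v6,v0,v7) [-+-] → (-0.4346, 0, 0)–(-0.4346, -0.4346, 0)  len=0.4346
  (v6,v7,v2) [--+] → (-0.4346, -0.4346, 1.19322)–(-0.4346, 0, 1.6756)  len=0.6493
  (v7,v0,v8) [-++] → (-0.4346, -0.4346, 0)–(-0.4346, -0.879956, 0)  len=0.4454
  (v7,v8,v2) [-++] → (-0.4346, -0.879956, 0)–(-0.4346, -0.4346, 1.19322)  len=1.2736

Chained into 1 loop(s):
  loop 1: 8 segments, perimeter = 5.6057
Total perimeter = 5.606

loops=1 perimeter=5.606


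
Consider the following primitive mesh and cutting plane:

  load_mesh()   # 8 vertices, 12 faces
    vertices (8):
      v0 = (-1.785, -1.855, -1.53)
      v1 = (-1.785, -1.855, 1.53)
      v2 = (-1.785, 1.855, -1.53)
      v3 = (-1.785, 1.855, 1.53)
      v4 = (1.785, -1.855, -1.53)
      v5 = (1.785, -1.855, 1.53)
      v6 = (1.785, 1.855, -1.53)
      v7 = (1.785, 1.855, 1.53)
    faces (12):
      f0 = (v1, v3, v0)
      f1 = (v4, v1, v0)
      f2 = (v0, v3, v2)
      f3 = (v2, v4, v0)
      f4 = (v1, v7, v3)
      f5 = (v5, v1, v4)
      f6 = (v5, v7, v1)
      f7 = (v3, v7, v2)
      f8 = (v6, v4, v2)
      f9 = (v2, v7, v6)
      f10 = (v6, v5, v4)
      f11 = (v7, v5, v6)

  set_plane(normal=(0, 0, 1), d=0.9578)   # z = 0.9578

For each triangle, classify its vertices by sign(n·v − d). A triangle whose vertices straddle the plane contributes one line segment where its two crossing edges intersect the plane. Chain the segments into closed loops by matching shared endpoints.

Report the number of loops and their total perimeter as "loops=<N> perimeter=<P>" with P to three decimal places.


Straddling triangles (8 of 12):
  (v1,v3,v0) [++-] → (-1.785, 1.16125, 0.9578)–(-1.785, -1.855, 0.9578)  len=3.0163
  (v4,v1,v0) [-+-] → (-1.11743, -1.855, 0.9578)–(-1.785, -1.855, 0.9578)  len=0.6676
  (v0,v3,v2) [-+-] → (-1.785, 1.16125, 0.9578)–(-1.785, 1.855, 0.9578)  len=0.6937
  (v5,v1,v4) [++-] → (-1.11743, -1.855, 0.9578)–(1.785, -1.855, 0.9578)  len=2.9024
  (v3,v7,v2) [++-] → (1.11743, 1.855, 0.9578)–(-1.785, 1.855, 0.9578)  len=2.9024
  (v2,v7,v6) [-+-] → (1.11743, 1.855, 0.9578)–(1.785, 1.855, 0.9578)  len=0.6676
  (v6,v5,v4) [-+-] → (1.785, -1.16125, 0.9578)–(1.785, -1.855, 0.9578)  len=0.6937
  (v7,v5,v6) [++-] → (1.785, -1.16125, 0.9578)–(1.785, 1.855, 0.9578)  len=3.0163

Chained into 1 loop(s):
  loop 1: 8 segments, perimeter = 14.5600
Total perimeter = 14.560

loops=1 perimeter=14.560


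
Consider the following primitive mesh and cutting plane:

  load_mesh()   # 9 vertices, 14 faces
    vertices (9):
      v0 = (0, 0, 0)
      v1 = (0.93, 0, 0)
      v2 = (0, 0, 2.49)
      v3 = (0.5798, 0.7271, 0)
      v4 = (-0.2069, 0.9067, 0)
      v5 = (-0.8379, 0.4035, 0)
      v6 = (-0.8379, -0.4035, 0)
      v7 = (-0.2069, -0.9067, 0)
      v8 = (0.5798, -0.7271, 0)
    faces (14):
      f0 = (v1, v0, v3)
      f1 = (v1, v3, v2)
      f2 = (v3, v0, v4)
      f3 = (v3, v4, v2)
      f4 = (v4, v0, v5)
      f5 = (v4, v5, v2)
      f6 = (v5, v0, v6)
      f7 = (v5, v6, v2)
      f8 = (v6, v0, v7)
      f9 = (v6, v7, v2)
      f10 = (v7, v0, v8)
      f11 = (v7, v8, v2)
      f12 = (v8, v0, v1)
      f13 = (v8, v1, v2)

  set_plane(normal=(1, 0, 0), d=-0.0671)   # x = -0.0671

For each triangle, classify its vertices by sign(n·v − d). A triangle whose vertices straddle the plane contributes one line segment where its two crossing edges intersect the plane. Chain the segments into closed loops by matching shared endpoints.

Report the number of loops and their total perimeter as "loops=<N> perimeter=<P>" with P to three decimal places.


Straddling triangles (10 of 14):
  (v3,v0,v4) [++-] → (-0.0671, 0.294053, 0)–(-0.0671, 0.874784, 0)  len=0.5807
  (v3,v4,v2) [+-+] → (-0.0671, 0.874784, 0)–(-0.0671, 0.294053, 1.68246)  len=1.7799
  (v4,v0,v5) [-+-] → (-0.0671, 0.294053, 0)–(-0.0671, 0.0323127, 0)  len=0.2617
  (v4,v5,v2) [--+] → (-0.0671, 0.0323127, 2.2906)–(-0.0671, 0.294053, 1.68246)  len=0.6621
  (v5,v0,v6) [-+-] → (-0.0671, 0.0323127, 0)–(-0.0671, -0.0323127, 0)  len=0.0646
  (v5,v6,v2) [--+] → (-0.0671, -0.0323127, 2.2906)–(-0.0671, 0.0323127, 2.2906)  len=0.0646
  (v6,v0,v7) [-+-] → (-0.0671, -0.0323127, 0)–(-0.0671, -0.294053, 0)  len=0.2617
  (v6,v7,v2) [--+] → (-0.0671, -0.294053, 1.68246)–(-0.0671, -0.0323127, 2.2906)  len=0.6621
  (v7,v0,v8) [-++] → (-0.0671, -0.294053, 0)–(-0.0671, -0.874784, 0)  len=0.5807
  (v7,v8,v2) [-++] → (-0.0671, -0.874784, 0)–(-0.0671, -0.294053, 1.68246)  len=1.7799

Chained into 1 loop(s):
  loop 1: 10 segments, perimeter = 6.6981
Total perimeter = 6.698

loops=1 perimeter=6.698


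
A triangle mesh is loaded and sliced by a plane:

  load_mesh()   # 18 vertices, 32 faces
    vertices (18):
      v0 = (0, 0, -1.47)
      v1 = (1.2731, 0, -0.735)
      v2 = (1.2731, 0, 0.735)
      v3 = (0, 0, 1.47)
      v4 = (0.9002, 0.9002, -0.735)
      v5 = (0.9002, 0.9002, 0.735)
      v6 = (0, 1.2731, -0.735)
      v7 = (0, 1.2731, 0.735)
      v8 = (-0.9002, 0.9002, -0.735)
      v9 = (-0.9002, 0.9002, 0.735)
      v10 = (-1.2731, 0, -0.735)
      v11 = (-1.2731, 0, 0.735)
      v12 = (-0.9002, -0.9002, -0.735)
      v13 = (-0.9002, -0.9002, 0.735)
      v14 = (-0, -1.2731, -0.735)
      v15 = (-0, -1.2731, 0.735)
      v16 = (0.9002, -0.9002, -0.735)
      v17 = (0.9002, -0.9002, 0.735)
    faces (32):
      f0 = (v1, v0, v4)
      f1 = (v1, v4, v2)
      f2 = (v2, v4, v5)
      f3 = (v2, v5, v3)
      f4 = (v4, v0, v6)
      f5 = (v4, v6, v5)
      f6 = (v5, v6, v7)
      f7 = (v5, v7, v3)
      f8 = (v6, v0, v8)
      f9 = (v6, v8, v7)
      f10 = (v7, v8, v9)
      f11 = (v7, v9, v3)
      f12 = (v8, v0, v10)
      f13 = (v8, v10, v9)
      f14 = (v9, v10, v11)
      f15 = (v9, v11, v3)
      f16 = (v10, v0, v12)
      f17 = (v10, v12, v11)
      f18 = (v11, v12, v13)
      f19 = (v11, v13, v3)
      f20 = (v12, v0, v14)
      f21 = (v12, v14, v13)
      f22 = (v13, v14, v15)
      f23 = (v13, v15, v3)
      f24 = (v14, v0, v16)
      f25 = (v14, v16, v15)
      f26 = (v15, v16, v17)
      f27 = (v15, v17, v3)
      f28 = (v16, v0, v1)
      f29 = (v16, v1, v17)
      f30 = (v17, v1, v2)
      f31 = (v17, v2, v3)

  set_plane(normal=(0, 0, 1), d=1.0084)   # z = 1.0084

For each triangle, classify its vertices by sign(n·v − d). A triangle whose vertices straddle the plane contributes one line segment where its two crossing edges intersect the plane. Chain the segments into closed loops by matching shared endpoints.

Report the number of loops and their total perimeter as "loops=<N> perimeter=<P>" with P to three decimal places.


loops=1 perimeter=4.895

Straddling triangles (8 of 32):
  (v2,v5,v3) [--+] → (0.56535, 0.56535, 1.0084)–(0.799541, 0, 1.0084)  len=0.6119
  (v5,v7,v3) [--+] → (0, 0.799541, 1.0084)–(0.56535, 0.56535, 1.0084)  len=0.6119
  (v7,v9,v3) [--+] → (-0.56535, 0.56535, 1.0084)–(0, 0.799541, 1.0084)  len=0.6119
  (v9,v11,v3) [--+] → (-0.799541, 0, 1.0084)–(-0.56535, 0.56535, 1.0084)  len=0.6119
  (v11,v13,v3) [--+] → (-0.56535, -0.56535, 1.0084)–(-0.799541, 0, 1.0084)  len=0.6119
  (v13,v15,v3) [--+] → (0, -0.799541, 1.0084)–(-0.56535, -0.56535, 1.0084)  len=0.6119
  (v15,v17,v3) [--+] → (0.56535, -0.56535, 1.0084)–(0, -0.799541, 1.0084)  len=0.6119
  (v17,v2,v3) [--+] → (0.799541, 0, 1.0084)–(0.56535, -0.56535, 1.0084)  len=0.6119

Chained into 1 loop(s):
  loop 1: 8 segments, perimeter = 4.8955
Total perimeter = 4.895


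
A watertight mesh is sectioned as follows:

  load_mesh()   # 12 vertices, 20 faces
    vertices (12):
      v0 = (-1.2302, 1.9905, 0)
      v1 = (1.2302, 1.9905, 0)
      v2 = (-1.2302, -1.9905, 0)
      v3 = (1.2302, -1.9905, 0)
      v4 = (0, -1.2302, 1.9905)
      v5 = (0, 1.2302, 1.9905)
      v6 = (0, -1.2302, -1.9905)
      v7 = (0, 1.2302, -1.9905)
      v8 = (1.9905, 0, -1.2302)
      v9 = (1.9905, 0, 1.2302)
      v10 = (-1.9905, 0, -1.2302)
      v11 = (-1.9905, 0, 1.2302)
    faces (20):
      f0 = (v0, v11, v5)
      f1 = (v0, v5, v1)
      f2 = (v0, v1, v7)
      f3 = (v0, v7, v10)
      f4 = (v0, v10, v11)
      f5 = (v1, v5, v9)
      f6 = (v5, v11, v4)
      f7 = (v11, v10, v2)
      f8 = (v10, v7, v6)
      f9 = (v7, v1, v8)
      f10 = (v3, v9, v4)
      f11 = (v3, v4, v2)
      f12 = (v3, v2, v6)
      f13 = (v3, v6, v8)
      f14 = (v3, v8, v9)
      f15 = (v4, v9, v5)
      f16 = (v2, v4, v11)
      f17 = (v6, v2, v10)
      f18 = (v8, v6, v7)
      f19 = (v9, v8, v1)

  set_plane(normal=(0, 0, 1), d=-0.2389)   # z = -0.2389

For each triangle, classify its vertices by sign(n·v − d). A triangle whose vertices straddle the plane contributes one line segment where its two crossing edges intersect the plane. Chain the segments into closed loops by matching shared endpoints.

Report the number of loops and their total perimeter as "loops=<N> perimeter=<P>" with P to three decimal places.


loops=1 perimeter=12.869

Straddling triangles (10 of 20):
  (v0,v1,v7) [++-] → (1.08255, 1.89925, -0.2389)–(-1.08255, 1.89925, -0.2389)  len=2.1651
  (v0,v7,v10) [+--] → (-1.08255, 1.89925, -0.2389)–(-1.37785, 1.60395, -0.2389)  len=0.4176
  (v0,v10,v11) [+-+] → (-1.37785, 1.60395, -0.2389)–(-1.9905, 0, -0.2389)  len=1.7170
  (v11,v10,v2) [+-+] → (-1.9905, 0, -0.2389)–(-1.37785, -1.60395, -0.2389)  len=1.7170
  (v7,v1,v8) [-+-] → (1.08255, 1.89925, -0.2389)–(1.37785, 1.60395, -0.2389)  len=0.4176
  (v3,v2,v6) [++-] → (-1.08255, -1.89925, -0.2389)–(1.08255, -1.89925, -0.2389)  len=2.1651
  (v3,v6,v8) [+--] → (1.08255, -1.89925, -0.2389)–(1.37785, -1.60395, -0.2389)  len=0.4176
  (v3,v8,v9) [+-+] → (1.37785, -1.60395, -0.2389)–(1.9905, 0, -0.2389)  len=1.7170
  (v6,v2,v10) [-+-] → (-1.08255, -1.89925, -0.2389)–(-1.37785, -1.60395, -0.2389)  len=0.4176
  (v9,v8,v1) [+-+] → (1.9905, 0, -0.2389)–(1.37785, 1.60395, -0.2389)  len=1.7170

Chained into 1 loop(s):
  loop 1: 10 segments, perimeter = 12.8686
Total perimeter = 12.869


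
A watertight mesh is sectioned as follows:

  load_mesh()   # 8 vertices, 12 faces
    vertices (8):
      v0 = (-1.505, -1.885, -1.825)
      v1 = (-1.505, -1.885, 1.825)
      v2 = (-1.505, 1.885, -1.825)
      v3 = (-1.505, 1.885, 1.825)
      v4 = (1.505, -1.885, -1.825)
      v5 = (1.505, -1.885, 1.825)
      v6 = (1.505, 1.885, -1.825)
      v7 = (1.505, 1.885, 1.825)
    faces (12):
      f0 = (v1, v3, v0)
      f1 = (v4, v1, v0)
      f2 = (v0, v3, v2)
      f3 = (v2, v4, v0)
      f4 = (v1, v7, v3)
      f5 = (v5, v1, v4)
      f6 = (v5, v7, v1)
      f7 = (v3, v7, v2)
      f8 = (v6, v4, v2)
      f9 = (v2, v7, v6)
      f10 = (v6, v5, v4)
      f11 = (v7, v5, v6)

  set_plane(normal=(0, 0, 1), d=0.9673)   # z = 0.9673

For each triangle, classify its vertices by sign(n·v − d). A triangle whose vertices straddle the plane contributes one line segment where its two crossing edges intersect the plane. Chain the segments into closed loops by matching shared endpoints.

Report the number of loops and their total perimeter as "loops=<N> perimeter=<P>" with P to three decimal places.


Straddling triangles (8 of 12):
  (v1,v3,v0) [++-] → (-1.505, 0.999102, 0.9673)–(-1.505, -1.885, 0.9673)  len=2.8841
  (v4,v1,v0) [-+-] → (-0.797691, -1.885, 0.9673)–(-1.505, -1.885, 0.9673)  len=0.7073
  (v0,v3,v2) [-+-] → (-1.505, 0.999102, 0.9673)–(-1.505, 1.885, 0.9673)  len=0.8859
  (v5,v1,v4) [++-] → (-0.797691, -1.885, 0.9673)–(1.505, -1.885, 0.9673)  len=2.3027
  (v3,v7,v2) [++-] → (0.797691, 1.885, 0.9673)–(-1.505, 1.885, 0.9673)  len=2.3027
  (v2,v7,v6) [-+-] → (0.797691, 1.885, 0.9673)–(1.505, 1.885, 0.9673)  len=0.7073
  (v6,v5,v4) [-+-] → (1.505, -0.999102, 0.9673)–(1.505, -1.885, 0.9673)  len=0.8859
  (v7,v5,v6) [++-] → (1.505, -0.999102, 0.9673)–(1.505, 1.885, 0.9673)  len=2.8841

Chained into 1 loop(s):
  loop 1: 8 segments, perimeter = 13.5600
Total perimeter = 13.560

loops=1 perimeter=13.560


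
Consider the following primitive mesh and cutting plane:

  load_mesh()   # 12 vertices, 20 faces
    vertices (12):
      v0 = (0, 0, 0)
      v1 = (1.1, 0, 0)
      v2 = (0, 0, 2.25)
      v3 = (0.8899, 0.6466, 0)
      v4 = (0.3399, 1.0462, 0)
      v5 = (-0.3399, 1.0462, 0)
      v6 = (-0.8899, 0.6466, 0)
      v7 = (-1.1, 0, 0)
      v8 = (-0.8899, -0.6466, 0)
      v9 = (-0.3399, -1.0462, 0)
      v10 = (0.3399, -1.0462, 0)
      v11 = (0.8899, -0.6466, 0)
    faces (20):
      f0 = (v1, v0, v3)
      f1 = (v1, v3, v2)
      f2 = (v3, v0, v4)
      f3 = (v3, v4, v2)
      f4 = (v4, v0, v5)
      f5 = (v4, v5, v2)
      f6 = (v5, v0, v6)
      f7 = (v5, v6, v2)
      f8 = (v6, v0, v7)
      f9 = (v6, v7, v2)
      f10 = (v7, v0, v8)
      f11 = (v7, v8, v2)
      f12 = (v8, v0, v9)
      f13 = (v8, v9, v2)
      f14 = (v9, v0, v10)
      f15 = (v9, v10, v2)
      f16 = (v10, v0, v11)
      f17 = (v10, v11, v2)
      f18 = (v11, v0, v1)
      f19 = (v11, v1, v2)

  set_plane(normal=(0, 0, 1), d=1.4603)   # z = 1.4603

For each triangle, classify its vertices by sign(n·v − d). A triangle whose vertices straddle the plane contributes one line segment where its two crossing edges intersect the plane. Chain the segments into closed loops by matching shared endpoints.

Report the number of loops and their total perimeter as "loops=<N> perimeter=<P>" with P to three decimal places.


Straddling triangles (10 of 20):
  (v1,v3,v2) [--+] → (0.312335, 0.226942, 1.4603)–(0.386076, 0, 1.4603)  len=0.2386
  (v3,v4,v2) [--+] → (0.119297, 0.367193, 1.4603)–(0.312335, 0.226942, 1.4603)  len=0.2386
  (v4,v5,v2) [--+] → (-0.119297, 0.367193, 1.4603)–(0.119297, 0.367193, 1.4603)  len=0.2386
  (v5,v6,v2) [--+] → (-0.312335, 0.226942, 1.4603)–(-0.119297, 0.367193, 1.4603)  len=0.2386
  (v6,v7,v2) [--+] → (-0.386076, 0, 1.4603)–(-0.312335, 0.226942, 1.4603)  len=0.2386
  (v7,v8,v2) [--+] → (-0.312335, -0.226942, 1.4603)–(-0.386076, 0, 1.4603)  len=0.2386
  (v8,v9,v2) [--+] → (-0.119297, -0.367193, 1.4603)–(-0.312335, -0.226942, 1.4603)  len=0.2386
  (v9,v10,v2) [--+] → (0.119297, -0.367193, 1.4603)–(-0.119297, -0.367193, 1.4603)  len=0.2386
  (v10,v11,v2) [--+] → (0.312335, -0.226942, 1.4603)–(0.119297, -0.367193, 1.4603)  len=0.2386
  (v11,v1,v2) [--+] → (0.386076, 0, 1.4603)–(0.312335, -0.226942, 1.4603)  len=0.2386

Chained into 1 loop(s):
  loop 1: 10 segments, perimeter = 2.3861
Total perimeter = 2.386

loops=1 perimeter=2.386


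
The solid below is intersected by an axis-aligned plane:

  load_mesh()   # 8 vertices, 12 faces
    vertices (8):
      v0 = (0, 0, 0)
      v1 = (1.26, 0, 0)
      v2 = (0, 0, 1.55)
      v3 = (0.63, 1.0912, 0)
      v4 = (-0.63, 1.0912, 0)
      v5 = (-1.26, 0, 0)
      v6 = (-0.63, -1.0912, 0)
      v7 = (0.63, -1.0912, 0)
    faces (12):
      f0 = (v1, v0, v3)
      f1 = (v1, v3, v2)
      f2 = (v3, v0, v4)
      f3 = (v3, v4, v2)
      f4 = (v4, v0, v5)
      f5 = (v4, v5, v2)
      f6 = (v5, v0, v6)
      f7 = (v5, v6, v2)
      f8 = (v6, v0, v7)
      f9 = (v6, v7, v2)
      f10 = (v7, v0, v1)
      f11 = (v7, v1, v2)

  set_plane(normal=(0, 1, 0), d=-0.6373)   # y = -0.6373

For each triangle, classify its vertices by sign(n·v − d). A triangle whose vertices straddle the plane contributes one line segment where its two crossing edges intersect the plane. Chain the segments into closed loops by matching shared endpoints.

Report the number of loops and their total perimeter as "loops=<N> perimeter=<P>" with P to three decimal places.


loops=1 perimeter=4.182

Straddling triangles (6 of 12):
  (v5,v0,v6) [++-] → (-0.367943, -0.6373, 0)–(-0.892057, -0.6373, 0)  len=0.5241
  (v5,v6,v2) [+-+] → (-0.892057, -0.6373, 0)–(-0.367943, -0.6373, 0.644744)  len=0.8309
  (v6,v0,v7) [-+-] → (-0.367943, -0.6373, 0)–(0.367943, -0.6373, 0)  len=0.7359
  (v6,v7,v2) [--+] → (0.367943, -0.6373, 0.644744)–(-0.367943, -0.6373, 0.644744)  len=0.7359
  (v7,v0,v1) [-++] → (0.367943, -0.6373, 0)–(0.892057, -0.6373, 0)  len=0.5241
  (v7,v1,v2) [-++] → (0.892057, -0.6373, 0)–(0.367943, -0.6373, 0.644744)  len=0.8309

Chained into 1 loop(s):
  loop 1: 6 segments, perimeter = 4.1818
Total perimeter = 4.182


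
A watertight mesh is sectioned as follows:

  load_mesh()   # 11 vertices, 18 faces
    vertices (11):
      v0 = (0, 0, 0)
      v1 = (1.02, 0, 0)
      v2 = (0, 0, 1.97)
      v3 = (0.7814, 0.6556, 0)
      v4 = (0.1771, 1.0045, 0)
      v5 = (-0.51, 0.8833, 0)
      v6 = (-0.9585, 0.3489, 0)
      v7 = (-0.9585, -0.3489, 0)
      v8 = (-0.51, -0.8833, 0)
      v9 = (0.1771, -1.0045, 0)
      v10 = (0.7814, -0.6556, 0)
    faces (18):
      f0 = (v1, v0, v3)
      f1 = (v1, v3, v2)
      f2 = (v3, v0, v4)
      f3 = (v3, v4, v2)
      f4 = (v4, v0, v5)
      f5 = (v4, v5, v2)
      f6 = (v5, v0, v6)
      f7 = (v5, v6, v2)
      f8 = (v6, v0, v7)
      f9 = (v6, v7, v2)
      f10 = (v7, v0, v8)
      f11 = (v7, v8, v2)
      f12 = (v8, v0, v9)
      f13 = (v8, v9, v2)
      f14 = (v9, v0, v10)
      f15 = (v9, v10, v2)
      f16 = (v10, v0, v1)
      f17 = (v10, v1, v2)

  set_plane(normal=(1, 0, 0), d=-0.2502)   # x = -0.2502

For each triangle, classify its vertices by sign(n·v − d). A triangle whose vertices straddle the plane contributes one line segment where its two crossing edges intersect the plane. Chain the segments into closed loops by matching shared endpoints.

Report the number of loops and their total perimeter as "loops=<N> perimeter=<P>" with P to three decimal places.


loops=1 perimeter=5.413

Straddling triangles (10 of 18):
  (v4,v0,v5) [++-] → (-0.2502, 0.433337, 0)–(-0.2502, 0.929127, 0)  len=0.4958
  (v4,v5,v2) [+-+] → (-0.2502, 0.929127, 0)–(-0.2502, 0.433337, 1.00354)  len=1.1193
  (v5,v0,v6) [-+-] → (-0.2502, 0.433337, 0)–(-0.2502, 0.0910744, 0)  len=0.3423
  (v5,v6,v2) [--+] → (-0.2502, 0.0910744, 1.45577)–(-0.2502, 0.433337, 1.00354)  len=0.5671
  (v6,v0,v7) [-+-] → (-0.2502, 0.0910744, 0)–(-0.2502, -0.0910744, 0)  len=0.1821
  (v6,v7,v2) [--+] → (-0.2502, -0.0910744, 1.45577)–(-0.2502, 0.0910744, 1.45577)  len=0.1821
  (v7,v0,v8) [-+-] → (-0.2502, -0.0910744, 0)–(-0.2502, -0.433337, 0)  len=0.3423
  (v7,v8,v2) [--+] → (-0.2502, -0.433337, 1.00354)–(-0.2502, -0.0910744, 1.45577)  len=0.5671
  (v8,v0,v9) [-++] → (-0.2502, -0.433337, 0)–(-0.2502, -0.929127, 0)  len=0.4958
  (v8,v9,v2) [-++] → (-0.2502, -0.929127, 0)–(-0.2502, -0.433337, 1.00354)  len=1.1193

Chained into 1 loop(s):
  loop 1: 10 segments, perimeter = 5.4133
Total perimeter = 5.413


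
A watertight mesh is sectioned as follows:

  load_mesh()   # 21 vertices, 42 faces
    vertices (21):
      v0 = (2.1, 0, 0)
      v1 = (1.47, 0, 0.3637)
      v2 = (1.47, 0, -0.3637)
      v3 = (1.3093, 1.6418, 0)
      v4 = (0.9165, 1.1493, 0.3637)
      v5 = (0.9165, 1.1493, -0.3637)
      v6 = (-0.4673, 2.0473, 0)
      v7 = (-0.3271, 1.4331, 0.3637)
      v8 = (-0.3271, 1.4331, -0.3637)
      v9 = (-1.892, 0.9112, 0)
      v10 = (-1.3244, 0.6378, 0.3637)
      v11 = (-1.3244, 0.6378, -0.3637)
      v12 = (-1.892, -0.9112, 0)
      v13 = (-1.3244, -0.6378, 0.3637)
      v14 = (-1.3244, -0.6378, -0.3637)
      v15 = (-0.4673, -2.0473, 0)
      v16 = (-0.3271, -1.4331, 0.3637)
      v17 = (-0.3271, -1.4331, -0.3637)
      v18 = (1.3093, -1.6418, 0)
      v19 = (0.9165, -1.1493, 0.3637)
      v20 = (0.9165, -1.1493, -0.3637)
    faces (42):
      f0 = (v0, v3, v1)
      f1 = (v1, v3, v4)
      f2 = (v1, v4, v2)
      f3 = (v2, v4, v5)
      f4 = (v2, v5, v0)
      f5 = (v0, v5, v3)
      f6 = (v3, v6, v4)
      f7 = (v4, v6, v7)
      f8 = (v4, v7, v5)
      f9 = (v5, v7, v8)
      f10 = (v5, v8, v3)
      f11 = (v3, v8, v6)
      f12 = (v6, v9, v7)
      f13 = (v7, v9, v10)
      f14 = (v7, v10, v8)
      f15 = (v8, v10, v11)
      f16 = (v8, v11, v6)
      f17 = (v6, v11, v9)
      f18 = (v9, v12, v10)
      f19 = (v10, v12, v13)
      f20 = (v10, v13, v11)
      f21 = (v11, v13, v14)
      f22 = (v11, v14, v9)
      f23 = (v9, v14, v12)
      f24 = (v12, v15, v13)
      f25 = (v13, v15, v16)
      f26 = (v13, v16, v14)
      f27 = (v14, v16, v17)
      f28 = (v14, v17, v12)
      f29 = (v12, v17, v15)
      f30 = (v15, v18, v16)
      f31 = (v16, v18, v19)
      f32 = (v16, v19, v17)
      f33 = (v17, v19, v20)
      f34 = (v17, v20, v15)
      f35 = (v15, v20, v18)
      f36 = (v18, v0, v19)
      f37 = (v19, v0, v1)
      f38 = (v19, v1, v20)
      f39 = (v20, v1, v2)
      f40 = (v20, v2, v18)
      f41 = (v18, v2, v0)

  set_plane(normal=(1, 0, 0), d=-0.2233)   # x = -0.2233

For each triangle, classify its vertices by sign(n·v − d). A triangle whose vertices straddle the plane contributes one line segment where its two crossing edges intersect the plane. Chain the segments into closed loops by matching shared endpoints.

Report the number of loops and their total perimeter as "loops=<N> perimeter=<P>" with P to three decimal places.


Straddling triangles (12 of 42):
  (v3,v6,v4) [+-+] → (-0.2233, 1.99161, 0)–(-0.2233, 1.88896, 0.0641298)  len=0.1210
  (v4,v6,v7) [+--] → (-0.2233, 1.88896, 0.0641298)–(-0.2233, 1.40941, 0.3637)  len=0.5654
  (v4,v7,v5) [+-+] → (-0.2233, 1.40941, 0.3637)–(-0.2233, 1.40941, 0.302986)  len=0.0607
  (v5,v7,v8) [+--] → (-0.2233, 1.40941, 0.302986)–(-0.2233, 1.40941, -0.3637)  len=0.6667
  (v5,v8,v3) [+-+] → (-0.2233, 1.40941, -0.3637)–(-0.2233, 1.44634, -0.34063)  len=0.0435
  (v3,v8,v6) [+--] → (-0.2233, 1.44634, -0.34063)–(-0.2233, 1.99161, 0)  len=0.6429
  (v15,v18,v16) [-+-] → (-0.2233, -1.99161, 0)–(-0.2233, -1.44634, 0.34063)  len=0.6429
  (v16,v18,v19) [-++] → (-0.2233, -1.44634, 0.34063)–(-0.2233, -1.40941, 0.3637)  len=0.0435
  (v16,v19,v17) [-+-] → (-0.2233, -1.40941, 0.3637)–(-0.2233, -1.40941, -0.302986)  len=0.6667
  (v17,v19,v20) [-++] → (-0.2233, -1.40941, -0.302986)–(-0.2233, -1.40941, -0.3637)  len=0.0607
  (v17,v20,v15) [-+-] → (-0.2233, -1.40941, -0.3637)–(-0.2233, -1.88896, -0.0641298)  len=0.5654
  (v15,v20,v18) [-++] → (-0.2233, -1.88896, -0.0641298)–(-0.2233, -1.99161, 0)  len=0.1210

Chained into 2 loop(s):
  loop 1: 6 segments, perimeter = 2.1003
  loop 2: 6 segments, perimeter = 2.1003
Total perimeter = 4.201

loops=2 perimeter=4.201


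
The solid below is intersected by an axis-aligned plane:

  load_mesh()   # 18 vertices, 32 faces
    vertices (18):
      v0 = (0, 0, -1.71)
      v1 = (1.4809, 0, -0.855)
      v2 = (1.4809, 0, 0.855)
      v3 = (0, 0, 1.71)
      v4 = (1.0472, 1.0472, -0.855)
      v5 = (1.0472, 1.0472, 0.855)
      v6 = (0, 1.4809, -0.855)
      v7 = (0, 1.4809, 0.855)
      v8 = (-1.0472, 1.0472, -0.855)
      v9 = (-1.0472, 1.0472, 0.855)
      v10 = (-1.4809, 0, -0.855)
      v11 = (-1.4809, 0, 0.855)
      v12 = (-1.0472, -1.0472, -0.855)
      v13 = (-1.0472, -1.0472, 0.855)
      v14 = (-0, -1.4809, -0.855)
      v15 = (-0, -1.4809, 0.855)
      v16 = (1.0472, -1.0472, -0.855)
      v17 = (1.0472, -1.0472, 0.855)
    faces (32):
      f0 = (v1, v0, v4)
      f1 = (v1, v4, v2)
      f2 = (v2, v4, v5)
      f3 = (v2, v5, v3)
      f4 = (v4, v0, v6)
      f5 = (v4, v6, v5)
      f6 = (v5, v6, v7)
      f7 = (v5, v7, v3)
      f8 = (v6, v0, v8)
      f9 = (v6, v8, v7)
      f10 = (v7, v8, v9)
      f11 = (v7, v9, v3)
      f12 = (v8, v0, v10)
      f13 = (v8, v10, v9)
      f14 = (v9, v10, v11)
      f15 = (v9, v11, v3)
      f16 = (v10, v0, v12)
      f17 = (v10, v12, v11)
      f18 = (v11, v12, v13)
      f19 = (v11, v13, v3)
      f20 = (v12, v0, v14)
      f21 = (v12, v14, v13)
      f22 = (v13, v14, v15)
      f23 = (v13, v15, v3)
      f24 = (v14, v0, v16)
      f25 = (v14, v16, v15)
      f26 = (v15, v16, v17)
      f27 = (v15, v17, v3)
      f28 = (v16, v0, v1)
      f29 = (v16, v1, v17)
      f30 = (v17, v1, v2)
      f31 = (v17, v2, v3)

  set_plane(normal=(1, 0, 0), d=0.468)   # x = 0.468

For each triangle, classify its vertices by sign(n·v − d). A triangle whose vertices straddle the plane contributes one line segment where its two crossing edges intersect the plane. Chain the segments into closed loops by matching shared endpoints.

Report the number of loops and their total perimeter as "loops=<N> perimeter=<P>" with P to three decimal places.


Straddling triangles (12 of 32):
  (v1,v0,v4) [+-+] → (0.468, 0, -1.4398)–(0.468, 0.468, -1.3279)  len=0.4812
  (v2,v5,v3) [++-] → (0.468, 0.468, 1.3279)–(0.468, 0, 1.4398)  len=0.4812
  (v4,v0,v6) [+--] → (0.468, 0.468, -1.3279)–(0.468, 1.28708, -0.855)  len=0.9458
  (v4,v6,v5) [+-+] → (0.468, 1.28708, -0.855)–(0.468, 1.28708, -0.0907907)  len=0.7642
  (v5,v6,v7) [+--] → (0.468, 1.28708, -0.0907907)–(0.468, 1.28708, 0.855)  len=0.9458
  (v5,v7,v3) [+--] → (0.468, 1.28708, 0.855)–(0.468, 0.468, 1.3279)  len=0.9458
  (v14,v0,v16) [--+] → (0.468, -0.468, -1.3279)–(0.468, -1.28708, -0.855)  len=0.9458
  (v14,v16,v15) [-+-] → (0.468, -1.28708, -0.855)–(0.468, -1.28708, 0.0907907)  len=0.9458
  (v15,v16,v17) [-++] → (0.468, -1.28708, 0.0907907)–(0.468, -1.28708, 0.855)  len=0.7642
  (v15,v17,v3) [-+-] → (0.468, -1.28708, 0.855)–(0.468, -0.468, 1.3279)  len=0.9458
  (v16,v0,v1) [+-+] → (0.468, -0.468, -1.3279)–(0.468, 0, -1.4398)  len=0.4812
  (v17,v2,v3) [++-] → (0.468, 0, 1.4398)–(0.468, -0.468, 1.3279)  len=0.4812

Chained into 1 loop(s):
  loop 1: 12 segments, perimeter = 9.1279
Total perimeter = 9.128

loops=1 perimeter=9.128


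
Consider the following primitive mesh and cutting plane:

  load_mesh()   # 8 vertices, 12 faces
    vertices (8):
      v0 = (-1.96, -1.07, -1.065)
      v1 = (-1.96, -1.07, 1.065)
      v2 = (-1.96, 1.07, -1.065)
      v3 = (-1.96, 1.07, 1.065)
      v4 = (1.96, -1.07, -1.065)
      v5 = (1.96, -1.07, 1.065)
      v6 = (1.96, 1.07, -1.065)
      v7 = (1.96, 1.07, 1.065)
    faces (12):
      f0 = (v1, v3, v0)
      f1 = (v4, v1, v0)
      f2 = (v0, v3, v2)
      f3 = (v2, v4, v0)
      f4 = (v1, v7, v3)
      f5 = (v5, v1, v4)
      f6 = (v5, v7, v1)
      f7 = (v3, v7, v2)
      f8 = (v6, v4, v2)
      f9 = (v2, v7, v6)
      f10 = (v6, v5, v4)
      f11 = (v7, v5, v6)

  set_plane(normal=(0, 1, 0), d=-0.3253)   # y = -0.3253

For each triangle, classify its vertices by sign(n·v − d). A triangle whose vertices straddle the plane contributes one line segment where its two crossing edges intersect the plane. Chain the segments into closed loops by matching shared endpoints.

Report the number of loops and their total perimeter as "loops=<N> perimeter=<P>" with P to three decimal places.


Straddling triangles (8 of 12):
  (v1,v3,v0) [-+-] → (-1.96, -0.3253, 1.065)–(-1.96, -0.3253, -0.32378)  len=1.3888
  (v0,v3,v2) [-++] → (-1.96, -0.3253, -0.32378)–(-1.96, -0.3253, -1.065)  len=0.7412
  (v2,v4,v0) [+--] → (0.595877, -0.3253, -1.065)–(-1.96, -0.3253, -1.065)  len=2.5559
  (v1,v7,v3) [-++] → (-0.595877, -0.3253, 1.065)–(-1.96, -0.3253, 1.065)  len=1.3641
  (v5,v7,v1) [-+-] → (1.96, -0.3253, 1.065)–(-0.595877, -0.3253, 1.065)  len=2.5559
  (v6,v4,v2) [+-+] → (1.96, -0.3253, -1.065)–(0.595877, -0.3253, -1.065)  len=1.3641
  (v6,v5,v4) [+--] → (1.96, -0.3253, 0.32378)–(1.96, -0.3253, -1.065)  len=1.3888
  (v7,v5,v6) [+-+] → (1.96, -0.3253, 1.065)–(1.96, -0.3253, 0.32378)  len=0.7412

Chained into 1 loop(s):
  loop 1: 8 segments, perimeter = 12.1000
Total perimeter = 12.100

loops=1 perimeter=12.100


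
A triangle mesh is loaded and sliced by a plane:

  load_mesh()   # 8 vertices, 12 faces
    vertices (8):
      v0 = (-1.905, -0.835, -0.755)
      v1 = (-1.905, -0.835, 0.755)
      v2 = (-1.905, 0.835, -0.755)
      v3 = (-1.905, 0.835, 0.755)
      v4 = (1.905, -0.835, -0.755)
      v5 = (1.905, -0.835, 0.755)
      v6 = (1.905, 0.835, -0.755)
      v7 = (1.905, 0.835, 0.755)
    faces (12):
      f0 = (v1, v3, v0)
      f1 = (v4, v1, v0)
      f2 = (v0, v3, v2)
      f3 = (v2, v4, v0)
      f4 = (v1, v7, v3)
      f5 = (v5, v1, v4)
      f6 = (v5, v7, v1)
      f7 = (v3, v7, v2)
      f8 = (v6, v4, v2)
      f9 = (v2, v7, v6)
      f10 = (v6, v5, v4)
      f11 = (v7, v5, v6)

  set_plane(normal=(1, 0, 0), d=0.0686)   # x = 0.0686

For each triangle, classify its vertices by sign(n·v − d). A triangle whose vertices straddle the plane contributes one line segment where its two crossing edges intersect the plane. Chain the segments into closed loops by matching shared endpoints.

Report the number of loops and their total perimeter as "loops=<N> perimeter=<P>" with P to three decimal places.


loops=1 perimeter=6.360

Straddling triangles (8 of 12):
  (v4,v1,v0) [+--] → (0.0686, -0.835, -0.0271879)–(0.0686, -0.835, -0.755)  len=0.7278
  (v2,v4,v0) [-+-] → (0.0686, -0.0300688, -0.755)–(0.0686, -0.835, -0.755)  len=0.8049
  (v1,v7,v3) [-+-] → (0.0686, 0.0300688, 0.755)–(0.0686, 0.835, 0.755)  len=0.8049
  (v5,v1,v4) [+-+] → (0.0686, -0.835, 0.755)–(0.0686, -0.835, -0.0271879)  len=0.7822
  (v5,v7,v1) [++-] → (0.0686, 0.0300688, 0.755)–(0.0686, -0.835, 0.755)  len=0.8651
  (v3,v7,v2) [-+-] → (0.0686, 0.835, 0.755)–(0.0686, 0.835, 0.0271879)  len=0.7278
  (v6,v4,v2) [++-] → (0.0686, -0.0300688, -0.755)–(0.0686, 0.835, -0.755)  len=0.8651
  (v2,v7,v6) [-++] → (0.0686, 0.835, 0.0271879)–(0.0686, 0.835, -0.755)  len=0.7822

Chained into 1 loop(s):
  loop 1: 8 segments, perimeter = 6.3600
Total perimeter = 6.360


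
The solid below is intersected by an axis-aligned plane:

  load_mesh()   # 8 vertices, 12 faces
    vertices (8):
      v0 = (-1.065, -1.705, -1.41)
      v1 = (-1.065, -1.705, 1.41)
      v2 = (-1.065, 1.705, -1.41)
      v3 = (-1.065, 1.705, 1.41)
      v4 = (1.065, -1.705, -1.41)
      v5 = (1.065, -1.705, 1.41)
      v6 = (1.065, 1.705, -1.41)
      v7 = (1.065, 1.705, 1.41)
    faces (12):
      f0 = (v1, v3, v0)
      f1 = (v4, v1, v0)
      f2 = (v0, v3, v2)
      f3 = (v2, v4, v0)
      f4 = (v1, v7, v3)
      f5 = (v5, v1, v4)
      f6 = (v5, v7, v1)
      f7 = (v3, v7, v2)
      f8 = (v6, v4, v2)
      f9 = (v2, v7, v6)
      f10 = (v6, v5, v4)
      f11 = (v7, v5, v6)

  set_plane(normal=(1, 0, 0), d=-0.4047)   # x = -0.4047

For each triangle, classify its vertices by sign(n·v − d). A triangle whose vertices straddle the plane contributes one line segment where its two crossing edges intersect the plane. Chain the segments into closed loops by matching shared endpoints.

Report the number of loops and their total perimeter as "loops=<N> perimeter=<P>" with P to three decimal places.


loops=1 perimeter=12.460

Straddling triangles (8 of 12):
  (v4,v1,v0) [+--] → (-0.4047, -1.705, 0.5358)–(-0.4047, -1.705, -1.41)  len=1.9458
  (v2,v4,v0) [-+-] → (-0.4047, 0.6479, -1.41)–(-0.4047, -1.705, -1.41)  len=2.3529
  (v1,v7,v3) [-+-] → (-0.4047, -0.6479, 1.41)–(-0.4047, 1.705, 1.41)  len=2.3529
  (v5,v1,v4) [+-+] → (-0.4047, -1.705, 1.41)–(-0.4047, -1.705, 0.5358)  len=0.8742
  (v5,v7,v1) [++-] → (-0.4047, -0.6479, 1.41)–(-0.4047, -1.705, 1.41)  len=1.0571
  (v3,v7,v2) [-+-] → (-0.4047, 1.705, 1.41)–(-0.4047, 1.705, -0.5358)  len=1.9458
  (v6,v4,v2) [++-] → (-0.4047, 0.6479, -1.41)–(-0.4047, 1.705, -1.41)  len=1.0571
  (v2,v7,v6) [-++] → (-0.4047, 1.705, -0.5358)–(-0.4047, 1.705, -1.41)  len=0.8742

Chained into 1 loop(s):
  loop 1: 8 segments, perimeter = 12.4600
Total perimeter = 12.460


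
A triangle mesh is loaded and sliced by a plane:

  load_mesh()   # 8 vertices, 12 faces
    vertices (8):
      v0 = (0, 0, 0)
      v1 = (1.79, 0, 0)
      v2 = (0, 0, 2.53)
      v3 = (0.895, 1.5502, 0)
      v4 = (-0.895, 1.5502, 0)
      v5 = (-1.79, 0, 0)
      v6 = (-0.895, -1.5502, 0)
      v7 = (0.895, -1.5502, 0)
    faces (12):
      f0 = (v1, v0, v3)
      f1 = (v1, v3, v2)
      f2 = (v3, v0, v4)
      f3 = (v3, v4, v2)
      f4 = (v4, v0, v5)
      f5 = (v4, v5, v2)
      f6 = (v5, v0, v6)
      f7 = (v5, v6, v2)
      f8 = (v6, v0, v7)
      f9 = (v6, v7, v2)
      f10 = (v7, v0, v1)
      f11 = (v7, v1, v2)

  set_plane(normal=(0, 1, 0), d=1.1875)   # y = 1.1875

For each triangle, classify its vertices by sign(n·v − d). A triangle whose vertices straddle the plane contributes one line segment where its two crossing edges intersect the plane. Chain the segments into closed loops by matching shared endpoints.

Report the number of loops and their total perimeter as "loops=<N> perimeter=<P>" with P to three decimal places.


Straddling triangles (6 of 12):
  (v1,v0,v3) [--+] → (0.685597, 1.1875, 0)–(1.1044, 1.1875, 0)  len=0.4188
  (v1,v3,v2) [-+-] → (1.1044, 1.1875, 0)–(0.685597, 1.1875, 0.591944)  len=0.7251
  (v3,v0,v4) [+-+] → (0.685597, 1.1875, 0)–(-0.685597, 1.1875, 0)  len=1.3712
  (v3,v4,v2) [++-] → (-0.685597, 1.1875, 0.591944)–(0.685597, 1.1875, 0.591944)  len=1.3712
  (v4,v0,v5) [+--] → (-0.685597, 1.1875, 0)–(-1.1044, 1.1875, 0)  len=0.4188
  (v4,v5,v2) [+--] → (-1.1044, 1.1875, 0)–(-0.685597, 1.1875, 0.591944)  len=0.7251

Chained into 1 loop(s):
  loop 1: 6 segments, perimeter = 5.0302
Total perimeter = 5.030

loops=1 perimeter=5.030


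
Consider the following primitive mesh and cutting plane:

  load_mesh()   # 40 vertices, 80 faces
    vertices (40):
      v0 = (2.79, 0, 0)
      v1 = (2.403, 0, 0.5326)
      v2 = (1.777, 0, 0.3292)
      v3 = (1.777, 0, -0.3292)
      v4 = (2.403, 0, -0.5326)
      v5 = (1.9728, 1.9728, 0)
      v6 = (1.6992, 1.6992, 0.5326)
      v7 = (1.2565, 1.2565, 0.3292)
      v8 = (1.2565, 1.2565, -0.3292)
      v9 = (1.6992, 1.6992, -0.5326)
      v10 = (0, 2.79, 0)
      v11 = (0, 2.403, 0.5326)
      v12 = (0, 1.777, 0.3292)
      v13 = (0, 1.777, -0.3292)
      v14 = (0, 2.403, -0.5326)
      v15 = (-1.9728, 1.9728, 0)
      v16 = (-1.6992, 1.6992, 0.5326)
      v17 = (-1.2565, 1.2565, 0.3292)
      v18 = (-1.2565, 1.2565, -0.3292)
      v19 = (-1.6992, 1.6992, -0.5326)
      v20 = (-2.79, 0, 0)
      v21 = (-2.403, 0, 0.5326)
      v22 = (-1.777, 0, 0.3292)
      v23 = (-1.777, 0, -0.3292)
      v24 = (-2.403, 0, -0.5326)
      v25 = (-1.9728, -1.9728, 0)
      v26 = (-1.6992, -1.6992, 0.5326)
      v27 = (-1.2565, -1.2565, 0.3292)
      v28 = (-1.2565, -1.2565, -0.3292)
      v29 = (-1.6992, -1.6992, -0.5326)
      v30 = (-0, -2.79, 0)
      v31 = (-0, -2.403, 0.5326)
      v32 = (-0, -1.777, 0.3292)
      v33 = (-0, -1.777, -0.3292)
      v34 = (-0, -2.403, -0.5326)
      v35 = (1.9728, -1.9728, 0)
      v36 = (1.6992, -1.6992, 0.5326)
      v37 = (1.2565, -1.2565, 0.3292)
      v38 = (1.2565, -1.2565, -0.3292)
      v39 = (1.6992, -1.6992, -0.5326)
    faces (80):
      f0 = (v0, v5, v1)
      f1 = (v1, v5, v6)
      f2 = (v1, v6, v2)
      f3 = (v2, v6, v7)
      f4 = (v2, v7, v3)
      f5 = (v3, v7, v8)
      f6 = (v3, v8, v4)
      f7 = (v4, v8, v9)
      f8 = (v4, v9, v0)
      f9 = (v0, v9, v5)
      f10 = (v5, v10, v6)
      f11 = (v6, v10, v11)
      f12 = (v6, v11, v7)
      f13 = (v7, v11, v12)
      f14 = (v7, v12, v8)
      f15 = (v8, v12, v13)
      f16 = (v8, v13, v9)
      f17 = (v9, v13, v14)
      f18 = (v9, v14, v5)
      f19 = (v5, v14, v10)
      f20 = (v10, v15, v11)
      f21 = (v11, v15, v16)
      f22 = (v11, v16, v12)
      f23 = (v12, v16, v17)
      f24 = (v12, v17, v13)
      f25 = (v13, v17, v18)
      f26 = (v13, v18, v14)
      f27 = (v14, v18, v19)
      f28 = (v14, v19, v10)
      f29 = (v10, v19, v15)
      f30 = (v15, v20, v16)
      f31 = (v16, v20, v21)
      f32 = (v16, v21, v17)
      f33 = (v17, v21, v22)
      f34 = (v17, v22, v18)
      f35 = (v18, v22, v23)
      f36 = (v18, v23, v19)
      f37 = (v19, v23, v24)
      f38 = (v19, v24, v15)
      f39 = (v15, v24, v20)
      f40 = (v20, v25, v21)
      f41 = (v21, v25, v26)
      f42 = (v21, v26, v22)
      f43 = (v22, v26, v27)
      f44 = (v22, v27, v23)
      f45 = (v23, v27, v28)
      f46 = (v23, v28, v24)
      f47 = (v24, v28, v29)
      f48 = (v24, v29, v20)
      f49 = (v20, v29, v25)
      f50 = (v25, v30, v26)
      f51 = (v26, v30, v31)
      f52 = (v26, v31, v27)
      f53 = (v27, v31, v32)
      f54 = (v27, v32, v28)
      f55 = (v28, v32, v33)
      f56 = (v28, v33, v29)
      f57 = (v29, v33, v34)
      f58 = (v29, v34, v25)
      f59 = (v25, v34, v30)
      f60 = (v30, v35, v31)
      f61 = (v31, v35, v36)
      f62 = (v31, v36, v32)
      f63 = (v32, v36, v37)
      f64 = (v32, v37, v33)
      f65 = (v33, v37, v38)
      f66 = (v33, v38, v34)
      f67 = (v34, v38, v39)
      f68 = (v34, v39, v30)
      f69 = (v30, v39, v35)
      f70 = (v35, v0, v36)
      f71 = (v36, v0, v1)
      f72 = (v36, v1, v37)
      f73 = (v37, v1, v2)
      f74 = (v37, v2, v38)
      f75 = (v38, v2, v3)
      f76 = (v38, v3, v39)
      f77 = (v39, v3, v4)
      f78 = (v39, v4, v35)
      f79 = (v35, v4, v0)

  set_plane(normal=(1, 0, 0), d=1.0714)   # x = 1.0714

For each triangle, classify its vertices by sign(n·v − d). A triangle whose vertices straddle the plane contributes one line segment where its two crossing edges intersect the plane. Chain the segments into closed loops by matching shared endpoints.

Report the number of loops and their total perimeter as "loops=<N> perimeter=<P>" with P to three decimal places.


loops=2 perimeter=6.583

Straddling triangles (20 of 80):
  (v5,v10,v6) [+-+] → (1.0714, 2.34619, 0)–(1.0714, 2.10222, 0.335821)  len=0.4151
  (v6,v10,v11) [+--] → (1.0714, 2.10222, 0.335821)–(1.0714, 1.95923, 0.5326)  len=0.2432
  (v6,v11,v7) [+-+] → (1.0714, 1.95923, 0.5326)–(1.0714, 1.4254, 0.359164)  len=0.5613
  (v7,v11,v12) [+--] → (1.0714, 1.4254, 0.359164)–(1.0714, 1.33318, 0.3292)  len=0.0970
  (v7,v12,v8) [+-+] → (1.0714, 1.33318, 0.3292)–(1.0714, 1.33318, -0.232208)  len=0.5614
  (v8,v12,v13) [+--] → (1.0714, 1.33318, -0.232208)–(1.0714, 1.33318, -0.3292)  len=0.0970
  (v8,v13,v9) [+-+] → (1.0714, 1.33318, -0.3292)–(1.0714, 1.72794, -0.45745)  len=0.4151
  (v9,v13,v14) [+--] → (1.0714, 1.72794, -0.45745)–(1.0714, 1.95923, -0.5326)  len=0.2432
  (v9,v14,v5) [+-+] → (1.0714, 1.95923, -0.5326)–(1.0714, 2.16936, -0.243352)  len=0.3575
  (v5,v14,v10) [+--] → (1.0714, 2.16936, -0.243352)–(1.0714, 2.34619, 0)  len=0.3008
  (v30,v35,v31) [-+-] → (1.0714, -2.34619, 0)–(1.0714, -2.16936, 0.243352)  len=0.3008
  (v31,v35,v36) [-++] → (1.0714, -2.16936, 0.243352)–(1.0714, -1.95923, 0.5326)  len=0.3575
  (v31,v36,v32) [-+-] → (1.0714, -1.95923, 0.5326)–(1.0714, -1.72794, 0.45745)  len=0.2432
  (v32,v36,v37) [-++] → (1.0714, -1.72794, 0.45745)–(1.0714, -1.33318, 0.3292)  len=0.4151
  (v32,v37,v33) [-+-] → (1.0714, -1.33318, 0.3292)–(1.0714, -1.33318, 0.232208)  len=0.0970
  (v33,v37,v38) [-++] → (1.0714, -1.33318, 0.232208)–(1.0714, -1.33318, -0.3292)  len=0.5614
  (v33,v38,v34) [-+-] → (1.0714, -1.33318, -0.3292)–(1.0714, -1.4254, -0.359164)  len=0.0970
  (v34,v38,v39) [-++] → (1.0714, -1.4254, -0.359164)–(1.0714, -1.95923, -0.5326)  len=0.5613
  (v34,v39,v30) [-+-] → (1.0714, -1.95923, -0.5326)–(1.0714, -2.10222, -0.335821)  len=0.2432
  (v30,v39,v35) [-++] → (1.0714, -2.10222, -0.335821)–(1.0714, -2.34619, 0)  len=0.4151

Chained into 2 loop(s):
  loop 1: 10 segments, perimeter = 3.2916
  loop 2: 10 segments, perimeter = 3.2916
Total perimeter = 6.583
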